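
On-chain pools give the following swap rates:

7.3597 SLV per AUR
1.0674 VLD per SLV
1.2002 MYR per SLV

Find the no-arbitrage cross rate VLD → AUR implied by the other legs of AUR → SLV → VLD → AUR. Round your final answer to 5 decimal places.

0.12730

Known legs of the cycle: 7.3597 × 1.0674 = 7.85574378
For no arbitrage the full-cycle product must be 1, so the missing rate is 1 / 7.85574378 ≈ 0.1272954.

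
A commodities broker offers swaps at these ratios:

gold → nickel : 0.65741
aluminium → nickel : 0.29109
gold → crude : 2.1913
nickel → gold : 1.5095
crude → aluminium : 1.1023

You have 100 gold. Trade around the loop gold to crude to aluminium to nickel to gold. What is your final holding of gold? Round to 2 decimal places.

106.14

100 gold × 2.1913 = 219.13 crude
219.13 crude × 1.1023 = 241.546999 aluminium
241.546999 aluminium × 0.29109 = 70.31191593891 nickel
70.31191593891 nickel × 1.5095 = 106.135837109784645 gold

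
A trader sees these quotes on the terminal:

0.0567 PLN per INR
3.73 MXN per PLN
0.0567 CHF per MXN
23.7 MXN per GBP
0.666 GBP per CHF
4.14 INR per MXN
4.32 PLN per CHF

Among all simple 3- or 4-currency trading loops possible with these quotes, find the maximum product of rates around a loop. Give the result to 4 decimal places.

CHF→PLN→MXN→CHF: 4.32 × 3.73 × 0.0567 = 0.91364
CHF→GBP→MXN→CHF: 0.666 × 23.7 × 0.0567 = 0.89496
PLN→MXN→INR→PLN: 3.73 × 4.14 × 0.0567 = 0.87557
Maximum is CHF→PLN→MXN→CHF at 0.9136; no arbitrage — every cycle loses value.

0.9136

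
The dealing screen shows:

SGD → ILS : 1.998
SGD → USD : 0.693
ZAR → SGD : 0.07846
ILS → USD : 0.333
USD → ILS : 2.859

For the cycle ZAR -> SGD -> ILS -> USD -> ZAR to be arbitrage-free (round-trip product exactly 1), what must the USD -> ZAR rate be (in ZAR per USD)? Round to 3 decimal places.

Known legs of the cycle: 0.07846 × 1.998 × 0.333 = 0.05220210564
For no arbitrage the full-cycle product must be 1, so the missing rate is 1 / 0.05220210564 ≈ 19.15632.

19.156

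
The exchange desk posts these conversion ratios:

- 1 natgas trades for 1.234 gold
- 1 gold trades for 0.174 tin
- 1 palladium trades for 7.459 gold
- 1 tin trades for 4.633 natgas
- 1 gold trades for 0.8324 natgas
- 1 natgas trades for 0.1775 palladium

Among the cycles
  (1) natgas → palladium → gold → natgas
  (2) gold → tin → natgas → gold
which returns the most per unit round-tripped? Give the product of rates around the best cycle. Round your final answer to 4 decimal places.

(1) 0.1775 × 7.459 × 0.8324 = 1.10207
(2) 0.174 × 4.633 × 1.234 = 0.99478
Highest is cycle (1) at 1.1021 (>1, arbitrage).

1.1021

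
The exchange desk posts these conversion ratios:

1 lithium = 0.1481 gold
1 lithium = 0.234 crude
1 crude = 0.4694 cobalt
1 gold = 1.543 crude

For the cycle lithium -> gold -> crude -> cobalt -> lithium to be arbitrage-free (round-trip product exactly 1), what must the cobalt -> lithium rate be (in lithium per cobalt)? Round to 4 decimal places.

9.3226

Known legs of the cycle: 0.1481 × 1.543 × 0.4694 = 0.10726649002
For no arbitrage the full-cycle product must be 1, so the missing rate is 1 / 0.10726649002 ≈ 9.322576.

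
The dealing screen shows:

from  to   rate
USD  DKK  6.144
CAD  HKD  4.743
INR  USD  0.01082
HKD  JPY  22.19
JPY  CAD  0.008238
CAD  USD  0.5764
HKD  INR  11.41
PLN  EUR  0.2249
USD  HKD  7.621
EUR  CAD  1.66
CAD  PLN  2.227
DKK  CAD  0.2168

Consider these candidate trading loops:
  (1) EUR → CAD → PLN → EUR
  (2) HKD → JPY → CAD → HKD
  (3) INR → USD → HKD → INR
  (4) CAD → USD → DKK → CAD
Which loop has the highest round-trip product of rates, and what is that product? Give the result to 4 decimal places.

0.9409

(1) 1.66 × 2.227 × 0.2249 = 0.83141
(2) 22.19 × 0.008238 × 4.743 = 0.86703
(3) 0.01082 × 7.621 × 11.41 = 0.94086
(4) 0.5764 × 6.144 × 0.2168 = 0.76778
Highest is cycle (3) at 0.9409 (≤1, no arbitrage).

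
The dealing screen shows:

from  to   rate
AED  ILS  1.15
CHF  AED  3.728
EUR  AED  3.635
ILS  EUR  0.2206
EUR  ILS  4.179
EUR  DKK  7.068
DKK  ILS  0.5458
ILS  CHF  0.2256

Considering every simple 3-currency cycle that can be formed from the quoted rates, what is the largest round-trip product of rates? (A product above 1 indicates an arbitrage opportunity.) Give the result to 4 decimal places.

0.9672

AED→ILS→CHF→AED: 1.15 × 0.2256 × 3.728 = 0.96719
AED→ILS→EUR→AED: 1.15 × 0.2206 × 3.635 = 0.92216
ILS→EUR→DKK→ILS: 0.2206 × 7.068 × 0.5458 = 0.85101
Maximum is AED→ILS→CHF→AED at 0.9672; no arbitrage — every cycle loses value.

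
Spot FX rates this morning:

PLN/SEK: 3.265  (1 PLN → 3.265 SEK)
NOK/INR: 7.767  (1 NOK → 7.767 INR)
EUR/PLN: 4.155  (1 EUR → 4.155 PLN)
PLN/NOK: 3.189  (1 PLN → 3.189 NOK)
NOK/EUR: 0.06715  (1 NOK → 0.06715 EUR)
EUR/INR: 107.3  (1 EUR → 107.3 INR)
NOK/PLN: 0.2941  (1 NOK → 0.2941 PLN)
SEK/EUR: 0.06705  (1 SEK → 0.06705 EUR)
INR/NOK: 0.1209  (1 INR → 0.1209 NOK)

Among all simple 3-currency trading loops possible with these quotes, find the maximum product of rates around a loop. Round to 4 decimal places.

0.9096

EUR→PLN→SEK→EUR: 4.155 × 3.265 × 0.06705 = 0.90961
EUR→PLN→NOK→EUR: 4.155 × 3.189 × 0.06715 = 0.88976
EUR→INR→NOK→EUR: 107.3 × 0.1209 × 0.06715 = 0.87111
Maximum is EUR→PLN→SEK→EUR at 0.9096; no arbitrage — every cycle loses value.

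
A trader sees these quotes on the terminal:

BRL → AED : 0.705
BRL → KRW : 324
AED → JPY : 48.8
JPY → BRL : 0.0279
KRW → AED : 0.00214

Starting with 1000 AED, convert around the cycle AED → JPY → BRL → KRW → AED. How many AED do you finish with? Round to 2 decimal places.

1000 AED × 48.8 = 48800 JPY
48800 JPY × 0.0279 = 1361.52 BRL
1361.52 BRL × 324 = 441132.48 KRW
441132.48 KRW × 0.00214 = 944.0235072 AED

944.02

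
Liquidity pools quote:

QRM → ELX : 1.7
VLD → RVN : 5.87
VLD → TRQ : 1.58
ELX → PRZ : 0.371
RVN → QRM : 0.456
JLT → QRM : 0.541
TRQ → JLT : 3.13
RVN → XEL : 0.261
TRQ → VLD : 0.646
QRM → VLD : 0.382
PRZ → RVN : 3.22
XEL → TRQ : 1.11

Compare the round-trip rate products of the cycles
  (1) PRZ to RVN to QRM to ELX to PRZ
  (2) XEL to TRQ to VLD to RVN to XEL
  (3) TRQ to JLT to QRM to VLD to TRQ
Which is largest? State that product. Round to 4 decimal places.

1.0986

(1) 3.22 × 0.456 × 1.7 × 0.371 = 0.92607
(2) 1.11 × 0.646 × 5.87 × 0.261 = 1.09859
(3) 3.13 × 0.541 × 0.382 × 1.58 = 1.02203
Highest is cycle (2) at 1.0986 (>1, arbitrage).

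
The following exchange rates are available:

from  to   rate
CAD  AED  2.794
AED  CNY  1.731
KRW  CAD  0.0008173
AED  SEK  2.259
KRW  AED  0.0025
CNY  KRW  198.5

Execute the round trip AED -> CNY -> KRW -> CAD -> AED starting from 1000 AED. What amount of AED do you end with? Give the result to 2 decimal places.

1000 AED × 1.731 = 1731 CNY
1731 CNY × 198.5 = 343603.5 KRW
343603.5 KRW × 0.0008173 = 280.82714055 CAD
280.82714055 CAD × 2.794 = 784.6310306967 AED

784.63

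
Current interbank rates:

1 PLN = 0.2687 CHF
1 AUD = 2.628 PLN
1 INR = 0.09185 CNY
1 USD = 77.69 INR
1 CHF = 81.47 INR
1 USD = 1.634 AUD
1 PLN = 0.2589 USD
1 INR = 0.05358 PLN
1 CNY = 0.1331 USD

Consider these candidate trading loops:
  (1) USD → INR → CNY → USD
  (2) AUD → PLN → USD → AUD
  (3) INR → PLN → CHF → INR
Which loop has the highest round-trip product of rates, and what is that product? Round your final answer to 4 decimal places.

(1) 77.69 × 0.09185 × 0.1331 = 0.94978
(2) 2.628 × 0.2589 × 1.634 = 1.11176
(3) 0.05358 × 0.2687 × 81.47 = 1.17292
Highest is cycle (3) at 1.1729 (>1, arbitrage).

1.1729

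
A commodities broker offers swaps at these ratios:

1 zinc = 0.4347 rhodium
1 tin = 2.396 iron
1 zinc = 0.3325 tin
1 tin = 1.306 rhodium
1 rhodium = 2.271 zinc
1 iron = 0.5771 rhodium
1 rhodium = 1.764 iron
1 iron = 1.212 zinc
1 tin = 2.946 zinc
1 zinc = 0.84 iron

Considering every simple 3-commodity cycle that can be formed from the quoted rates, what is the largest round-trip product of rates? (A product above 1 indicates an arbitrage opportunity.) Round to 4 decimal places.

1.1009

iron→rhodium→zinc→iron: 0.5771 × 2.271 × 0.84 = 1.10090
tin→rhodium→zinc→tin: 1.306 × 2.271 × 0.3325 = 0.98617
tin→iron→zinc→tin: 2.396 × 1.212 × 0.3325 = 0.96556
iron→zinc→rhodium→iron: 1.212 × 0.4347 × 1.764 = 0.92937
Maximum is iron→rhodium→zinc→iron at 1.1009; arbitrage exists.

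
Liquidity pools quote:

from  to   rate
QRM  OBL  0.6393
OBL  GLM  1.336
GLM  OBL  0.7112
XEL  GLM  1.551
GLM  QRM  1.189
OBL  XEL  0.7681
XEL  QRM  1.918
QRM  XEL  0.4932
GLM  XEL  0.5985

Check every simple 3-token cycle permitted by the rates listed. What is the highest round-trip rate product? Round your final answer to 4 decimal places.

OBL→GLM→QRM→OBL: 1.336 × 1.189 × 0.6393 = 1.01553
XEL→QRM→OBL→XEL: 1.918 × 0.6393 × 0.7681 = 0.94183
XEL→GLM→QRM→XEL: 1.551 × 1.189 × 0.4932 = 0.90953
XEL→GLM→OBL→XEL: 1.551 × 0.7112 × 0.7681 = 0.84727
Maximum is OBL→GLM→QRM→OBL at 1.0155; arbitrage exists.

1.0155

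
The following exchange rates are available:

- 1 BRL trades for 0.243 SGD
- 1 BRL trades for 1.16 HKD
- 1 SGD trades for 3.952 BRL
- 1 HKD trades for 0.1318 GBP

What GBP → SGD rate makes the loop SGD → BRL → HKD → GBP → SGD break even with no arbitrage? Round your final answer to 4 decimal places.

1.6550

Known legs of the cycle: 3.952 × 1.16 × 0.1318 = 0.604213376
For no arbitrage the full-cycle product must be 1, so the missing rate is 1 / 0.604213376 ≈ 1.655044.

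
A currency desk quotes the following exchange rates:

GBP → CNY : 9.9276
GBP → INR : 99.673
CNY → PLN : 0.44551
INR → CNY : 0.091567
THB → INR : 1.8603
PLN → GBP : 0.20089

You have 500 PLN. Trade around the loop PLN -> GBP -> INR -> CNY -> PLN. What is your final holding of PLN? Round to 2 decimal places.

500 PLN × 0.20089 = 100.445 GBP
100.445 GBP × 99.673 = 10011.654485 INR
10011.654485 INR × 0.091567 = 916.737166227995 CNY
916.737166227995 CNY × 0.44551 = 408.41557492623405245 PLN

408.42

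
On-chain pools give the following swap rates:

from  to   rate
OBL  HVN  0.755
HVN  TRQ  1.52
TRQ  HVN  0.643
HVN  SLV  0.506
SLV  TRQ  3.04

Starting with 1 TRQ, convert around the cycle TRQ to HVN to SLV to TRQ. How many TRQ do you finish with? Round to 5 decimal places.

0.98909

1 TRQ × 0.643 = 0.643 HVN
0.643 HVN × 0.506 = 0.325358 SLV
0.325358 SLV × 3.04 = 0.98908832 TRQ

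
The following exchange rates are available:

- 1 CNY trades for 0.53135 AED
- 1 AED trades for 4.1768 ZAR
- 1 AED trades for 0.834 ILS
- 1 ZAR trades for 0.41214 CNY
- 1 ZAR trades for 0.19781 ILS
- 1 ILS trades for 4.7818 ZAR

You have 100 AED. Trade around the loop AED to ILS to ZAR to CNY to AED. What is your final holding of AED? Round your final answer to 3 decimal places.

100 AED × 0.834 = 83.4 ILS
83.4 ILS × 4.7818 = 398.80212 ZAR
398.80212 ZAR × 0.41214 = 164.3623057368 CNY
164.3623057368 CNY × 0.53135 = 87.33391115324868 AED

87.334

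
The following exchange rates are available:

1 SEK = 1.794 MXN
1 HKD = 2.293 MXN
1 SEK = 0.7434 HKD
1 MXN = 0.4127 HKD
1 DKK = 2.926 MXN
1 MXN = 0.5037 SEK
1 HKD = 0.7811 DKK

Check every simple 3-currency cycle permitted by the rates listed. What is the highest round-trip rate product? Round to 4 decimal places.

0.9432

DKK→MXN→HKD→DKK: 2.926 × 0.4127 × 0.7811 = 0.94323
MXN→SEK→HKD→MXN: 0.5037 × 0.7434 × 2.293 = 0.85862
Maximum is DKK→MXN→HKD→DKK at 0.9432; no arbitrage — every cycle loses value.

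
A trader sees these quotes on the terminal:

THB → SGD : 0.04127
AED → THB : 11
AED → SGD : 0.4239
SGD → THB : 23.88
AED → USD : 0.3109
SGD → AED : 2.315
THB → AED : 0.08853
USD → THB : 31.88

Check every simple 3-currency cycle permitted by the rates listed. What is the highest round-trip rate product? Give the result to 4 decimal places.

1.0509

SGD→AED→THB→SGD: 2.315 × 11 × 0.04127 = 1.05094
SGD→THB→AED→SGD: 23.88 × 0.08853 × 0.4239 = 0.89617
THB→AED→USD→THB: 0.08853 × 0.3109 × 31.88 = 0.87746
Maximum is SGD→AED→THB→SGD at 1.0509; arbitrage exists.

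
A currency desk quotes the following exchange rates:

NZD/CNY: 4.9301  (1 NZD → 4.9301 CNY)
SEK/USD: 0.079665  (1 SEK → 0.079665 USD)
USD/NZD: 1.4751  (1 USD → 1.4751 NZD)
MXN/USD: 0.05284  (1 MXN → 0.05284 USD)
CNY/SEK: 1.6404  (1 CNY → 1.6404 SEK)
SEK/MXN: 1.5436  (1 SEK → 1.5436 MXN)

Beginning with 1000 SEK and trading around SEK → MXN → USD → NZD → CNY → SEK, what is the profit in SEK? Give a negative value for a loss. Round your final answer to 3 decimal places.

-26.974

1000 SEK × 1.5436 = 1543.6 MXN
1543.6 MXN × 0.05284 = 81.563824 USD
81.563824 USD × 1.4751 = 120.3147967824 NZD
120.3147967824 NZD × 4.9301 = 593.16397961691024 CNY
593.16397961691024 CNY × 1.6404 = 973.026192163579557696 SEK
Net change: 973.026192163579557696 − 1000 = -26.973807836420442304 SEK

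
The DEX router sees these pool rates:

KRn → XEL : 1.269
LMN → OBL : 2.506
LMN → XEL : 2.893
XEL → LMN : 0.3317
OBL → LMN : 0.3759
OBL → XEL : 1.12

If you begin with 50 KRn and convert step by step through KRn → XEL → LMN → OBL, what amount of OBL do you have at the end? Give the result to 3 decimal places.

52.742

50 KRn × 1.269 = 63.45 XEL
63.45 XEL × 0.3317 = 21.046365 LMN
21.046365 LMN × 2.506 = 52.74219069 OBL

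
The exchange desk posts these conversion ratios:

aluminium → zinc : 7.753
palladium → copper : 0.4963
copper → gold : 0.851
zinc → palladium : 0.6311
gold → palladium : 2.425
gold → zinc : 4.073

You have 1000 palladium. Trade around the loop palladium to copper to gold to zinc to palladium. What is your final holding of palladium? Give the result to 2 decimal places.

1085.64

1000 palladium × 0.4963 = 496.3 copper
496.3 copper × 0.851 = 422.3513 gold
422.3513 gold × 4.073 = 1720.2368449 zinc
1720.2368449 zinc × 0.6311 = 1085.64147281639 palladium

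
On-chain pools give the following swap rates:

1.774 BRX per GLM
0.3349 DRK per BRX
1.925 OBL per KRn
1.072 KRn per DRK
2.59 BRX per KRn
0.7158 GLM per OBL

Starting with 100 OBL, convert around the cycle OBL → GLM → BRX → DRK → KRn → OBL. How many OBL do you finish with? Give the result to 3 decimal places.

87.758

100 OBL × 0.7158 = 71.58 GLM
71.58 GLM × 1.774 = 126.98292 BRX
126.98292 BRX × 0.3349 = 42.526579908 DRK
42.526579908 DRK × 1.072 = 45.588493661376 KRn
45.588493661376 KRn × 1.925 = 87.7578502981488 OBL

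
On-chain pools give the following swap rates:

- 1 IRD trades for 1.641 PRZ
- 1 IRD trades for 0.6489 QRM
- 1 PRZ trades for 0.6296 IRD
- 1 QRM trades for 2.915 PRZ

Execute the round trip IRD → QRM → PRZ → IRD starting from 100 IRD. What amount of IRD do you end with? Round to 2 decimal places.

100 IRD × 0.6489 = 64.89 QRM
64.89 QRM × 2.915 = 189.15435 PRZ
189.15435 PRZ × 0.6296 = 119.09157876 IRD

119.09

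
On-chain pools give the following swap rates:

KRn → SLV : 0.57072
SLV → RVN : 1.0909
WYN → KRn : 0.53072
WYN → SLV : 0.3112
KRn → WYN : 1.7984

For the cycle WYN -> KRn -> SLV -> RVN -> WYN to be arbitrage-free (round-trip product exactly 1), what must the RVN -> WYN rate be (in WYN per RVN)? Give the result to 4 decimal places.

Known legs of the cycle: 0.53072 × 0.57072 × 1.0909 = 0.33042544832256
For no arbitrage the full-cycle product must be 1, so the missing rate is 1 / 0.33042544832256 ≈ 3.026401.

3.0264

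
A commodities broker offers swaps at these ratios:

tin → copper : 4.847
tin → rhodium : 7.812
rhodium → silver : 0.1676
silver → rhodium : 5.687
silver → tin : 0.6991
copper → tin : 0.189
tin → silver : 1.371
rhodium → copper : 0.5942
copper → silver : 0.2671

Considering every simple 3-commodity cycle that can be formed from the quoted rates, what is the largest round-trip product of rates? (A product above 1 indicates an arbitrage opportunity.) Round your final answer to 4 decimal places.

tin→rhodium→silver→tin: 7.812 × 0.1676 × 0.6991 = 0.91533
tin→copper→silver→tin: 4.847 × 0.2671 × 0.6991 = 0.90508
copper→silver→rhodium→copper: 0.2671 × 5.687 × 0.5942 = 0.90259
tin→rhodium→copper→tin: 7.812 × 0.5942 × 0.189 = 0.87732
Maximum is tin→rhodium→silver→tin at 0.9153; no arbitrage — every cycle loses value.

0.9153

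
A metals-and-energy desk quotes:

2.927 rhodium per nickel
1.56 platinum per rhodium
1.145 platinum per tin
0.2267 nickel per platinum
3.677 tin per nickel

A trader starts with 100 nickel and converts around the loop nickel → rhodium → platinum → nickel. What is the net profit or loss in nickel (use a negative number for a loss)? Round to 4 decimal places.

3.5139

100 nickel × 2.927 = 292.7 rhodium
292.7 rhodium × 1.56 = 456.612 platinum
456.612 platinum × 0.2267 = 103.5139404 nickel
Net change: 103.5139404 − 100 = 3.5139404 nickel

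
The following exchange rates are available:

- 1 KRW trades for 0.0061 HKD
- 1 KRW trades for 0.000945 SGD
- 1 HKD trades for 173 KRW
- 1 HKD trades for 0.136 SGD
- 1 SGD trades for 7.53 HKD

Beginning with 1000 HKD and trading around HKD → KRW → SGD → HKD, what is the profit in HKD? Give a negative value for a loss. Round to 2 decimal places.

231.04

1000 HKD × 173 = 173000 KRW
173000 KRW × 0.000945 = 163.485 SGD
163.485 SGD × 7.53 = 1231.04205 HKD
Net change: 1231.04205 − 1000 = 231.04205 HKD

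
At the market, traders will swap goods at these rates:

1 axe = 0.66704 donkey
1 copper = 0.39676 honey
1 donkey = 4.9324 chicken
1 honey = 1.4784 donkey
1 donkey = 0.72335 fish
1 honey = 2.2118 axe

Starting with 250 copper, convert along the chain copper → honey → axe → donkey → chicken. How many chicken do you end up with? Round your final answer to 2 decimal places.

721.81

250 copper × 0.39676 = 99.19 honey
99.19 honey × 2.2118 = 219.388442 axe
219.388442 axe × 0.66704 = 146.34086635168 donkey
146.34086635168 donkey × 4.9324 = 721.811689193026432 chicken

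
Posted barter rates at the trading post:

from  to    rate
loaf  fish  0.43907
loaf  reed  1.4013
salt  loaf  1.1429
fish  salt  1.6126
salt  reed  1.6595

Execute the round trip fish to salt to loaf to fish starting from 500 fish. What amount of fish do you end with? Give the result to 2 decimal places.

404.61

500 fish × 1.6126 = 806.3 salt
806.3 salt × 1.1429 = 921.52027 loaf
921.52027 loaf × 0.43907 = 404.6119049489 fish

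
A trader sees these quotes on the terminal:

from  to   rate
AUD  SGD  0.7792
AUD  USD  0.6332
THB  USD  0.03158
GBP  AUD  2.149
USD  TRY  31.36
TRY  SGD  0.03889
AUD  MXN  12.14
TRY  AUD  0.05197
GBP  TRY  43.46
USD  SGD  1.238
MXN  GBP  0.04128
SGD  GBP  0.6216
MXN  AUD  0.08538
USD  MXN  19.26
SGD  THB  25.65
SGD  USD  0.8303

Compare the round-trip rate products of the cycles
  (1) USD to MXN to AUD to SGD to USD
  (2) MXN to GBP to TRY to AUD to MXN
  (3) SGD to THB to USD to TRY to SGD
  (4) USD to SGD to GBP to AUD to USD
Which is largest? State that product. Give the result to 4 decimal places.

(1) 19.26 × 0.08538 × 0.7792 × 0.8303 = 1.06389
(2) 0.04128 × 43.46 × 0.05197 × 12.14 = 1.13188
(3) 25.65 × 0.03158 × 31.36 × 0.03889 = 0.98790
(4) 1.238 × 0.6216 × 2.149 × 0.6332 = 1.04715
Highest is cycle (2) at 1.1319 (>1, arbitrage).

1.1319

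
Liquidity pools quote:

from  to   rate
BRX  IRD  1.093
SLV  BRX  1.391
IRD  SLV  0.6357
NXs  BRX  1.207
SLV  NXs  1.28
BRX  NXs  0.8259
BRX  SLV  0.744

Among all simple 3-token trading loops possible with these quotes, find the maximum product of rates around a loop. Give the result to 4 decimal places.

SLV→NXs→BRX→SLV: 1.28 × 1.207 × 0.744 = 1.14945
IRD→SLV→BRX→IRD: 0.6357 × 1.391 × 1.093 = 0.96649
Maximum is SLV→NXs→BRX→SLV at 1.1495; arbitrage exists.

1.1495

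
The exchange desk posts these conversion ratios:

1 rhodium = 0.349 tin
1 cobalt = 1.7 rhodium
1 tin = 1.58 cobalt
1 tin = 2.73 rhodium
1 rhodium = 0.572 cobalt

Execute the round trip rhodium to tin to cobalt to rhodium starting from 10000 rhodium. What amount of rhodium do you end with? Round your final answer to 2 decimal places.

10000 rhodium × 0.349 = 3490 tin
3490 tin × 1.58 = 5514.2 cobalt
5514.2 cobalt × 1.7 = 9374.14 rhodium

9374.14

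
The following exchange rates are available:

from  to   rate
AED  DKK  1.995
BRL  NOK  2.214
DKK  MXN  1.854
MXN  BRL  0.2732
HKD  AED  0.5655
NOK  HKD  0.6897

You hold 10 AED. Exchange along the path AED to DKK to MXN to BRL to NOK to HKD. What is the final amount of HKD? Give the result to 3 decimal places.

15.430

10 AED × 1.995 = 19.95 DKK
19.95 DKK × 1.854 = 36.9873 MXN
36.9873 MXN × 0.2732 = 10.10493036 BRL
10.10493036 BRL × 2.214 = 22.37231581704 NOK
22.37231581704 NOK × 0.6897 = 15.430186219012488 HKD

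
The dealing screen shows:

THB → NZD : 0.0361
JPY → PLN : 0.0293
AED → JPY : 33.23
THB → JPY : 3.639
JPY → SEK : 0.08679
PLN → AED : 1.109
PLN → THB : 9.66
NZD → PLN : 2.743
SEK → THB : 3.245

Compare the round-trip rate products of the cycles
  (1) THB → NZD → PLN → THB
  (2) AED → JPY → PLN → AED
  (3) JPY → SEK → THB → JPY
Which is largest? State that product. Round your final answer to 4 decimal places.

(1) 0.0361 × 2.743 × 9.66 = 0.95656
(2) 33.23 × 0.0293 × 1.109 = 1.07977
(3) 0.08679 × 3.245 × 3.639 = 1.02486
Highest is cycle (2) at 1.0798 (>1, arbitrage).

1.0798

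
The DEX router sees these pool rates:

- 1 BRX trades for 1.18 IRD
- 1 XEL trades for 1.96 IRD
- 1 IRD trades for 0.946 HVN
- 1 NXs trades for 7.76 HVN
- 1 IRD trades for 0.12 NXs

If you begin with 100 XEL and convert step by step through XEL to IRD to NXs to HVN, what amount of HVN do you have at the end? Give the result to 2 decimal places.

100 XEL × 1.96 = 196 IRD
196 IRD × 0.12 = 23.52 NXs
23.52 NXs × 7.76 = 182.5152 HVN

182.52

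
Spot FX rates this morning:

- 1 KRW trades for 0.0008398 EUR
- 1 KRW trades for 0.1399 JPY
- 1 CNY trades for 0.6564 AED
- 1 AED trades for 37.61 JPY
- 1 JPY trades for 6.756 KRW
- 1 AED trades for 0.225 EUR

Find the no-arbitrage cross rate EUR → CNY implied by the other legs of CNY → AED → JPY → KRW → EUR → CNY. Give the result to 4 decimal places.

Known legs of the cycle: 0.6564 × 37.61 × 6.756 × 0.0008398 = 0.1400675128381152
For no arbitrage the full-cycle product must be 1, so the missing rate is 1 / 0.1400675128381152 ≈ 7.139414.

7.1394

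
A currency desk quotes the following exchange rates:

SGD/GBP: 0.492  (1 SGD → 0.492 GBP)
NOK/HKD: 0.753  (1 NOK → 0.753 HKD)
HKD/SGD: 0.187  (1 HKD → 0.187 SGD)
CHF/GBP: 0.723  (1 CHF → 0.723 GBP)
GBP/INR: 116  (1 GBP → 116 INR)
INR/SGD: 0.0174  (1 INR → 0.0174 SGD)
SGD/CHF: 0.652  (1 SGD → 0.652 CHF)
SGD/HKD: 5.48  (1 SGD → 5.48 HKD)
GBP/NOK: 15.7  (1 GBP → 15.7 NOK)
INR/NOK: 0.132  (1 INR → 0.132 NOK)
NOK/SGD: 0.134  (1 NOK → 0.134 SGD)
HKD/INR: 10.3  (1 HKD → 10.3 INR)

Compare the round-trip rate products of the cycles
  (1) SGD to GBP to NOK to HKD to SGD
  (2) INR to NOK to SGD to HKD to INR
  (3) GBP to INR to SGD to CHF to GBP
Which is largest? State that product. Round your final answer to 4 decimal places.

1.0877

(1) 0.492 × 15.7 × 0.753 × 0.187 = 1.08768
(2) 0.132 × 0.134 × 5.48 × 10.3 = 0.99838
(3) 116 × 0.0174 × 0.652 × 0.723 = 0.95147
Highest is cycle (1) at 1.0877 (>1, arbitrage).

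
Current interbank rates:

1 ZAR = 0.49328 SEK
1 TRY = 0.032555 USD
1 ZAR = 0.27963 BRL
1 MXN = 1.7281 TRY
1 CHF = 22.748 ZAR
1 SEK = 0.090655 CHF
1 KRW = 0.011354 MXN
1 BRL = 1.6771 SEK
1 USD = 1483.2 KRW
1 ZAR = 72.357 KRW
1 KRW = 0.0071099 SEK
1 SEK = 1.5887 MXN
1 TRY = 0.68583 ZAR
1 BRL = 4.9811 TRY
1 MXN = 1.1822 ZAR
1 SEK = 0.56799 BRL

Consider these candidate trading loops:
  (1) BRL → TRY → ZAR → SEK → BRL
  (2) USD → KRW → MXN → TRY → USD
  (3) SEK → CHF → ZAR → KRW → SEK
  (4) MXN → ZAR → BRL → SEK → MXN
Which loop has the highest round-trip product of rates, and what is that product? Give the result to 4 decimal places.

1.0609

(1) 4.9811 × 0.68583 × 0.49328 × 0.56799 = 0.95714
(2) 1483.2 × 0.011354 × 1.7281 × 0.032555 = 0.94740
(3) 0.090655 × 22.748 × 72.357 × 0.0071099 = 1.06091
(4) 1.1822 × 0.27963 × 1.6771 × 1.5887 = 0.88080
Highest is cycle (3) at 1.0609 (>1, arbitrage).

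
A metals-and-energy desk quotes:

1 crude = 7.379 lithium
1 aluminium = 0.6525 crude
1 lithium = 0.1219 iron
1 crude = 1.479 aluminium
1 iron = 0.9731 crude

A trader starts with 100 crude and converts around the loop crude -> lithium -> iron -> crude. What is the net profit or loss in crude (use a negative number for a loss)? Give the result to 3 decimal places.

100 crude × 7.379 = 737.9 lithium
737.9 lithium × 0.1219 = 89.95001 iron
89.95001 iron × 0.9731 = 87.530354731 crude
Net change: 87.530354731 − 100 = -12.469645269 crude

-12.470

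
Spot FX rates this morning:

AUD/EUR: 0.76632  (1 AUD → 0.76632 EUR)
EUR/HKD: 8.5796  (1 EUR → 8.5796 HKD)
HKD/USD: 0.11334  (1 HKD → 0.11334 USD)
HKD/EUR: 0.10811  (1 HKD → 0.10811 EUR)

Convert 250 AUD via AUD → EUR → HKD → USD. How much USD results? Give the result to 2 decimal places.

250 AUD × 0.76632 = 191.58 EUR
191.58 EUR × 8.5796 = 1643.679768 HKD
1643.679768 HKD × 0.11334 = 186.29466490512 USD

186.29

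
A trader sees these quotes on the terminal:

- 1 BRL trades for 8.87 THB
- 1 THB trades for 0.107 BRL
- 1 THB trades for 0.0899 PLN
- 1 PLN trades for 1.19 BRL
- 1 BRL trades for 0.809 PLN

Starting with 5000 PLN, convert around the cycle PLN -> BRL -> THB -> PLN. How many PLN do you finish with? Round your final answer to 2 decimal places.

5000 PLN × 1.19 = 5950 BRL
5950 BRL × 8.87 = 52776.5 THB
52776.5 THB × 0.0899 = 4744.60735 PLN

4744.61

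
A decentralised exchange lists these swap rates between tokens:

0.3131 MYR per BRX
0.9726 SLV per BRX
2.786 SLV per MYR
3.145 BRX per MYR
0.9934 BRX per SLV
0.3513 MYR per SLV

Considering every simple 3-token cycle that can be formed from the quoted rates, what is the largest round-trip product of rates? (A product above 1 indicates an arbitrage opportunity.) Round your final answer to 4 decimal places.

1.0746

SLV→MYR→BRX→SLV: 0.3513 × 3.145 × 0.9726 = 1.07457
SLV→BRX→MYR→SLV: 0.9934 × 0.3131 × 2.786 = 0.86654
Maximum is SLV→MYR→BRX→SLV at 1.0746; arbitrage exists.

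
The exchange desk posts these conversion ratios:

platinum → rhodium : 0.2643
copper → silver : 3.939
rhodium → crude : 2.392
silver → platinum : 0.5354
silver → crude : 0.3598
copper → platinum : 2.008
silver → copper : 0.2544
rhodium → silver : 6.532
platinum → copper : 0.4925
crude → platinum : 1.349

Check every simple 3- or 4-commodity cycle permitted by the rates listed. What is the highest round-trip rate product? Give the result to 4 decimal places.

1.0387

platinum→copper→silver→platinum: 0.4925 × 3.939 × 0.5354 = 1.03865
platinum→copper→silver→crude→platinum: 0.4925 × 3.939 × 0.3598 × 1.349 = 0.94160
platinum→rhodium→silver→platinum: 0.2643 × 6.532 × 0.5354 = 0.92432
platinum→rhodium→silver→copper→platinum: 0.2643 × 6.532 × 0.2544 × 2.008 = 0.88191
platinum→rhodium→crude→platinum: 0.2643 × 2.392 × 1.349 = 0.85285
platinum→rhodium→silver→crude→platinum: 0.2643 × 6.532 × 0.3598 × 1.349 = 0.83795
Maximum is platinum→copper→silver→platinum at 1.0387; arbitrage exists.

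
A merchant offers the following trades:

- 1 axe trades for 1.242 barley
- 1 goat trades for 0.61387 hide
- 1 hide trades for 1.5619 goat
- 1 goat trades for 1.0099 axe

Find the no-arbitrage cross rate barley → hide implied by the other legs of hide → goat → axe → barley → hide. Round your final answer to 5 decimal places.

Known legs of the cycle: 1.5619 × 1.0099 × 1.242 = 1.95908461002
For no arbitrage the full-cycle product must be 1, so the missing rate is 1 / 1.95908461002 ≈ 0.5104425.

0.51044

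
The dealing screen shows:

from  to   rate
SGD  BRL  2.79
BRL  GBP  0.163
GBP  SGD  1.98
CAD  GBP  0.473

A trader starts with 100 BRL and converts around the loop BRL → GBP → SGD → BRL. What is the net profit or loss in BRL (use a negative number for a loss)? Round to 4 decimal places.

-9.9555

100 BRL × 0.163 = 16.3 GBP
16.3 GBP × 1.98 = 32.274 SGD
32.274 SGD × 2.79 = 90.04446 BRL
Net change: 90.04446 − 100 = -9.95554 BRL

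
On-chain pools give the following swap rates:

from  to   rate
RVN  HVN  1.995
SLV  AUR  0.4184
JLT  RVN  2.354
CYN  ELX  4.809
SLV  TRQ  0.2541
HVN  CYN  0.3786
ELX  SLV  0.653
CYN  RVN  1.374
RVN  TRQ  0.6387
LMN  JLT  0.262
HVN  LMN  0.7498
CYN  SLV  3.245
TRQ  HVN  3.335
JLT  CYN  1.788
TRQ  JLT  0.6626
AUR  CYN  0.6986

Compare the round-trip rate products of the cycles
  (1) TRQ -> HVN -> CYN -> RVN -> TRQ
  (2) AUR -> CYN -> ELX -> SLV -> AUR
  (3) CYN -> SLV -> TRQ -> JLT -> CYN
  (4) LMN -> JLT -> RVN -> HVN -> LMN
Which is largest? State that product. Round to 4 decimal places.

(1) 3.335 × 0.3786 × 1.374 × 0.6387 = 1.10805
(2) 0.6986 × 4.809 × 0.653 × 0.4184 = 0.91788
(3) 3.245 × 0.2541 × 0.6626 × 1.788 = 0.97687
(4) 0.262 × 2.354 × 1.995 × 0.7498 = 0.92256
Highest is cycle (1) at 1.1081 (>1, arbitrage).

1.1081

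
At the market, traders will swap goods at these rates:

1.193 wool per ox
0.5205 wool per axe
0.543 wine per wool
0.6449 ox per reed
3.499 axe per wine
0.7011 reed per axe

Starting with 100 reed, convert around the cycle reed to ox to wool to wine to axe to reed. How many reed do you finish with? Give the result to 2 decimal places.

100 reed × 0.6449 = 64.49 ox
64.49 ox × 1.193 = 76.93657 wool
76.93657 wool × 0.543 = 41.77655751 wine
41.77655751 wine × 3.499 = 146.17617472749 axe
146.17617472749 axe × 0.7011 = 102.484116101443239 reed

102.48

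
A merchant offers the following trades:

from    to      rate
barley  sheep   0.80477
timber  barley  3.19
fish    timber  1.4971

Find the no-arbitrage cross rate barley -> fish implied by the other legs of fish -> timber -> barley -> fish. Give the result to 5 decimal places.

Known legs of the cycle: 1.4971 × 3.19 = 4.775749
For no arbitrage the full-cycle product must be 1, so the missing rate is 1 / 4.775749 ≈ 0.2093912.

0.20939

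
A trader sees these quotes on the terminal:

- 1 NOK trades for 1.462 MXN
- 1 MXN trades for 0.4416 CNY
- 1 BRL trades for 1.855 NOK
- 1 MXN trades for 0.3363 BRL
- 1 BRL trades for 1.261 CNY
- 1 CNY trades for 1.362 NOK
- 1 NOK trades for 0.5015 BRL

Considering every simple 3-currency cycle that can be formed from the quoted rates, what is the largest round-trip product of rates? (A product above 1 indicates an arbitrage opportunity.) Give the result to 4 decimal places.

0.9120

NOK→MXN→BRL→NOK: 1.462 × 0.3363 × 1.855 = 0.91205
NOK→MXN→CNY→NOK: 1.462 × 0.4416 × 1.362 = 0.87933
NOK→BRL→CNY→NOK: 0.5015 × 1.261 × 1.362 = 0.86132
Maximum is NOK→MXN→BRL→NOK at 0.9120; no arbitrage — every cycle loses value.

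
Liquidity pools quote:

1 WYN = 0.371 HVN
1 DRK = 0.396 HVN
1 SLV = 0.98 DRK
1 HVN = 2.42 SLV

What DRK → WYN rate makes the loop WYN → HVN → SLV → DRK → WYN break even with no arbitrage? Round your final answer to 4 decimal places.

1.1365

Known legs of the cycle: 0.371 × 2.42 × 0.98 = 0.8798636
For no arbitrage the full-cycle product must be 1, so the missing rate is 1 / 0.8798636 ≈ 1.136540.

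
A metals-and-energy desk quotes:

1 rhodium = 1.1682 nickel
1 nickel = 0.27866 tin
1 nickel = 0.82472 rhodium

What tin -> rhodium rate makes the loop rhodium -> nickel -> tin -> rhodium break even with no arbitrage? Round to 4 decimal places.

3.0719

Known legs of the cycle: 1.1682 × 0.27866 = 0.325530612
For no arbitrage the full-cycle product must be 1, so the missing rate is 1 / 0.325530612 ≈ 3.071908.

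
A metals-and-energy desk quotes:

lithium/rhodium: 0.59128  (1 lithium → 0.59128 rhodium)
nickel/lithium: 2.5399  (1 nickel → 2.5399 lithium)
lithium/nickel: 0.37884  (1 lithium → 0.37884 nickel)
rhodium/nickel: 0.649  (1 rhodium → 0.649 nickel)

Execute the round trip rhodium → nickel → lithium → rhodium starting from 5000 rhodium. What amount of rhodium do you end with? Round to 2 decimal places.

4873.32

5000 rhodium × 0.649 = 3245 nickel
3245 nickel × 2.5399 = 8241.9755 lithium
8241.9755 lithium × 0.59128 = 4873.31527364 rhodium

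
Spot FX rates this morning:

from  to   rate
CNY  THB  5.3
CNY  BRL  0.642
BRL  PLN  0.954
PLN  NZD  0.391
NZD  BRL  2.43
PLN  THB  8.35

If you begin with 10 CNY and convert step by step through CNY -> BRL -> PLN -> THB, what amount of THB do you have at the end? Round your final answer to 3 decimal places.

51.141

10 CNY × 0.642 = 6.42 BRL
6.42 BRL × 0.954 = 6.12468 PLN
6.12468 PLN × 8.35 = 51.141078 THB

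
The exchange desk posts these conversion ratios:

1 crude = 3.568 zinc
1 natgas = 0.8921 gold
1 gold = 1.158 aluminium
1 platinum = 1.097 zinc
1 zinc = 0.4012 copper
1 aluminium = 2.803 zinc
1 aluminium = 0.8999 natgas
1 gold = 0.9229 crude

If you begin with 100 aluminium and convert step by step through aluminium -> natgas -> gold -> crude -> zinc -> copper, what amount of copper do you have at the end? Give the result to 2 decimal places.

100 aluminium × 0.8999 = 89.99 natgas
89.99 natgas × 0.8921 = 80.280079 gold
80.280079 gold × 0.9229 = 74.0904849091 crude
74.0904849091 crude × 3.568 = 264.3548501556688 zinc
264.3548501556688 zinc × 0.4012 = 106.05916588245432256 copper

106.06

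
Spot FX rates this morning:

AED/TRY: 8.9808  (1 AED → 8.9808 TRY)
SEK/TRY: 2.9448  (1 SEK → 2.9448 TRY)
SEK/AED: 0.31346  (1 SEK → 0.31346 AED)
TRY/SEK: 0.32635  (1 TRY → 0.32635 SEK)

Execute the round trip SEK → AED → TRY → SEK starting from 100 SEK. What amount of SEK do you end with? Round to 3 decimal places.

100 SEK × 0.31346 = 31.346 AED
31.346 AED × 8.9808 = 281.5121568 TRY
281.5121568 TRY × 0.32635 = 91.87149237168 SEK

91.871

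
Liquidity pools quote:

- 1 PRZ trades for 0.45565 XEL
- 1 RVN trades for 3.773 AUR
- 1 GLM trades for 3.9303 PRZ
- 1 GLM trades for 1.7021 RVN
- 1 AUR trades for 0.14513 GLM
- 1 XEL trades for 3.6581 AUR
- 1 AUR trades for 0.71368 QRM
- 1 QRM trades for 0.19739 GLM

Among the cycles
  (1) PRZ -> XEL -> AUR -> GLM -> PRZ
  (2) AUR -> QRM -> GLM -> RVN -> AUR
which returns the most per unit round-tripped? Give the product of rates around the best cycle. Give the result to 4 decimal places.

(1) 0.45565 × 3.6581 × 0.14513 × 3.9303 = 0.95076
(2) 0.71368 × 0.19739 × 1.7021 × 3.773 = 0.90469
Highest is cycle (1) at 0.9508 (≤1, no arbitrage).

0.9508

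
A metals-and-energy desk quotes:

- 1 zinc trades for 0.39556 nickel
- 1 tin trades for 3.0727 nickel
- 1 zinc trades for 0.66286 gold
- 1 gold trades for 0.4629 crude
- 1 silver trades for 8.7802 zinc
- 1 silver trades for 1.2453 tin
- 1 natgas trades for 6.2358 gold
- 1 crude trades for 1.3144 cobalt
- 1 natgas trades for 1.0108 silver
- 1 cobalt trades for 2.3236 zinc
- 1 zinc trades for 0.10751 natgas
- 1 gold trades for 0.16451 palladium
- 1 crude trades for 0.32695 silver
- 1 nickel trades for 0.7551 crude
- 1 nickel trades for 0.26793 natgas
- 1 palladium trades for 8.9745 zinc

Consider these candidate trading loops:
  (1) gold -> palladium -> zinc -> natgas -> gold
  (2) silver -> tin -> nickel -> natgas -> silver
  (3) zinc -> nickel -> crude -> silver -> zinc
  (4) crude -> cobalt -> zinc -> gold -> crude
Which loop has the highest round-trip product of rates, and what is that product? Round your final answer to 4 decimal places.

(1) 0.16451 × 8.9745 × 0.10751 × 6.2358 = 0.98979
(2) 1.2453 × 3.0727 × 0.26793 × 1.0108 = 1.03629
(3) 0.39556 × 0.7551 × 0.32695 × 8.7802 = 0.85744
(4) 1.3144 × 2.3236 × 0.66286 × 0.4629 = 0.93713
Highest is cycle (2) at 1.0363 (>1, arbitrage).

1.0363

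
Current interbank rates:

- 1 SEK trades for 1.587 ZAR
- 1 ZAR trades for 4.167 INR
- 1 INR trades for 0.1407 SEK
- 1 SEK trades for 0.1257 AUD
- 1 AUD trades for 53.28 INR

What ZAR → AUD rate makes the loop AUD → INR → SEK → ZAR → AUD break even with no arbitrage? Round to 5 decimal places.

0.08406

Known legs of the cycle: 53.28 × 0.1407 × 1.587 = 11.896939152
For no arbitrage the full-cycle product must be 1, so the missing rate is 1 / 11.896939152 ≈ 0.0840552.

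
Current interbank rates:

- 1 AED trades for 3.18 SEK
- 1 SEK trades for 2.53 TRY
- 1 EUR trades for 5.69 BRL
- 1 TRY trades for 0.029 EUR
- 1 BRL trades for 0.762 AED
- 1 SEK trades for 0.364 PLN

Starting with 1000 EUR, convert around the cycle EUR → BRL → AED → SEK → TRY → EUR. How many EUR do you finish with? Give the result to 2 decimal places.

1000 EUR × 5.69 = 5690 BRL
5690 BRL × 0.762 = 4335.78 AED
4335.78 AED × 3.18 = 13787.7804 SEK
13787.7804 SEK × 2.53 = 34883.084412 TRY
34883.084412 TRY × 0.029 = 1011.609447948 EUR

1011.61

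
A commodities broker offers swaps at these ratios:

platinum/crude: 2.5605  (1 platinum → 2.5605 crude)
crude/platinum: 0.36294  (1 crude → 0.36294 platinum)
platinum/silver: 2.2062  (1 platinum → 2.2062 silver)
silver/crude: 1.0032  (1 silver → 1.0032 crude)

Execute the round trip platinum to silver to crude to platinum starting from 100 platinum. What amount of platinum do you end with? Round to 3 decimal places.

100 platinum × 2.2062 = 220.62 silver
220.62 silver × 1.0032 = 221.325984 crude
221.325984 crude × 0.36294 = 80.32805263296 platinum

80.328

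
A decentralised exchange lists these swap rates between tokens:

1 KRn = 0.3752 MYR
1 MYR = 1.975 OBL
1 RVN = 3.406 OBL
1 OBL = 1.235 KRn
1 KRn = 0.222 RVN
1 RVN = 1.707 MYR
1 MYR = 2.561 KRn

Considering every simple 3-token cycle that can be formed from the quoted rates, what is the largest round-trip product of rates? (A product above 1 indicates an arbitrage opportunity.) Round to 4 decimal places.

0.9705

KRn→RVN→MYR→KRn: 0.222 × 1.707 × 2.561 = 0.97050
KRn→RVN→OBL→KRn: 0.222 × 3.406 × 1.235 = 0.93382
KRn→MYR→OBL→KRn: 0.3752 × 1.975 × 1.235 = 0.91516
Maximum is KRn→RVN→MYR→KRn at 0.9705; no arbitrage — every cycle loses value.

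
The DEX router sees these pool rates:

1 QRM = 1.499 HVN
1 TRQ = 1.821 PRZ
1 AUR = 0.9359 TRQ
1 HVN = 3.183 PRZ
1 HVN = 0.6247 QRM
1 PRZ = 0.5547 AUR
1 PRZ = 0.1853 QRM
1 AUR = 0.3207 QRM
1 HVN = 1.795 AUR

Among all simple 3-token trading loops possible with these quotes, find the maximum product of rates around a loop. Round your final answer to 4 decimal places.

0.9454

TRQ→PRZ→AUR→TRQ: 1.821 × 0.5547 × 0.9359 = 0.94536
PRZ→QRM→HVN→PRZ: 0.1853 × 1.499 × 3.183 = 0.88413
AUR→QRM→HVN→AUR: 0.3207 × 1.499 × 1.795 = 0.86291
Maximum is TRQ→PRZ→AUR→TRQ at 0.9454; no arbitrage — every cycle loses value.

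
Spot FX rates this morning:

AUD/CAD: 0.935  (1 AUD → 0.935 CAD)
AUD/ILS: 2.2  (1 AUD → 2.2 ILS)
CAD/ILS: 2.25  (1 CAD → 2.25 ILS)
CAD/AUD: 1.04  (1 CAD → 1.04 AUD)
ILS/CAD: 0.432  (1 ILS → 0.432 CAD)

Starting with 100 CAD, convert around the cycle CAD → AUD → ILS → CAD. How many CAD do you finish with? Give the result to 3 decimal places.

100 CAD × 1.04 = 104 AUD
104 AUD × 2.2 = 228.8 ILS
228.8 ILS × 0.432 = 98.8416 CAD

98.842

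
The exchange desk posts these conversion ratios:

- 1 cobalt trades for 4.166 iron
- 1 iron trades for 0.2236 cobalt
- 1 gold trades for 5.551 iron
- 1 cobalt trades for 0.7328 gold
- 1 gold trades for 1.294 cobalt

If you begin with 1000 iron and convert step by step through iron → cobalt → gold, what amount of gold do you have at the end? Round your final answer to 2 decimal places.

163.85

1000 iron × 0.2236 = 223.6 cobalt
223.6 cobalt × 0.7328 = 163.85408 gold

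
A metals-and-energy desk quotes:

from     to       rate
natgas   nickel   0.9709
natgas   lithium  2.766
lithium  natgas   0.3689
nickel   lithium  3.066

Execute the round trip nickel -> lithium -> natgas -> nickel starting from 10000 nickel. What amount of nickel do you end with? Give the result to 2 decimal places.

10000 nickel × 3.066 = 30660 lithium
30660 lithium × 0.3689 = 11310.474 natgas
11310.474 natgas × 0.9709 = 10981.3392066 nickel

10981.34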